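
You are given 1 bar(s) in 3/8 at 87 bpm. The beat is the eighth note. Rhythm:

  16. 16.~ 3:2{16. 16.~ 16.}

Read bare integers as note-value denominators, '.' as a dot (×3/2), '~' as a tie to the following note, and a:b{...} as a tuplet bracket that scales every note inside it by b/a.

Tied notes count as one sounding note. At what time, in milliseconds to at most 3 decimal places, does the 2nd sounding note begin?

note 2 onset = 3/4b = 517.241ms

1. 0.0ms @ 0 + 517.241ms (3/4)
2. 517.241ms @ 3/4 + 862.069ms (5/4)
3. 1379.31ms @ 2 + 689.655ms (1)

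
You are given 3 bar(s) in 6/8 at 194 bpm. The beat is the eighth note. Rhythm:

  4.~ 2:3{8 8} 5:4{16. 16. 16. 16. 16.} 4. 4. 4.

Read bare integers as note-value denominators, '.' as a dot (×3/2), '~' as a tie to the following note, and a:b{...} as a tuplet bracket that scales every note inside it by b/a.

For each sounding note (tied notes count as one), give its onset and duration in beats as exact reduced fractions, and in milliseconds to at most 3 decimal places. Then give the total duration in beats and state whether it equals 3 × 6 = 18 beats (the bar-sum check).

1) 0.0ms=0b +1391.753ms=9/2b
2) 1391.753ms=9/2b +463.918ms=3/2b
3) 1855.67ms=6b +185.567ms=3/5b
4) 2041.237ms=33/5b +185.567ms=3/5b
5) 2226.804ms=36/5b +185.567ms=3/5b
6) 2412.371ms=39/5b +185.567ms=3/5b
7) 2597.938ms=42/5b +185.567ms=3/5b
8) 2783.505ms=9b +927.835ms=3b
9) 3711.34ms=12b +927.835ms=3b
10) 4639.175ms=15b +927.835ms=3b
Σ=18b of 18 (194bpm 6/8) — PASS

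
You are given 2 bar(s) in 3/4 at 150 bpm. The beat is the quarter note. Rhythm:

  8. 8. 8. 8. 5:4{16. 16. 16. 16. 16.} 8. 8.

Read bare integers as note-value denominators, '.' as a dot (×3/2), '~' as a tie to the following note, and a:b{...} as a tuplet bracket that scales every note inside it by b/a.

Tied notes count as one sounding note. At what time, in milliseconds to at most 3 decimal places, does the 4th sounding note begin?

1. 0.0ms @ 0 + 300.0ms (3/4)
2. 300.0ms @ 3/4 + 300.0ms (3/4)
3. 600.0ms @ 3/2 + 300.0ms (3/4)
4. 900.0ms @ 9/4 + 300.0ms (3/4)
5. 1200.0ms @ 3 + 120.0ms (3/10)
6. 1320.0ms @ 33/10 + 120.0ms (3/10)
7. 1440.0ms @ 18/5 + 120.0ms (3/10)
8. 1560.0ms @ 39/10 + 120.0ms (3/10)
9. 1680.0ms @ 21/5 + 120.0ms (3/10)
10. 1800.0ms @ 9/2 + 300.0ms (3/4)
11. 2100.0ms @ 21/4 + 300.0ms (3/4)

note 4 onset = 9/4b = 900.0ms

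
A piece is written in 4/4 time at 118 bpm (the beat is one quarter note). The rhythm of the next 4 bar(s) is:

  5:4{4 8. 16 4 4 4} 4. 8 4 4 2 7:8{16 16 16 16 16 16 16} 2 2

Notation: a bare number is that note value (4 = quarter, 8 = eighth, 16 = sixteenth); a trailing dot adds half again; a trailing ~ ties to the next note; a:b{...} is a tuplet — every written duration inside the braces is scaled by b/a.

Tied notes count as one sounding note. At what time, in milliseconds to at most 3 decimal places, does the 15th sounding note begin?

note 15 onset = 76/7b = 5520.581ms

1. 0.0ms @ 0 + 406.78ms (4/5)
2. 406.78ms @ 4/5 + 305.085ms (3/5)
3. 711.864ms @ 7/5 + 101.695ms (1/5)
4. 813.559ms @ 8/5 + 406.78ms (4/5)
5. 1220.339ms @ 12/5 + 406.78ms (4/5)
6. 1627.119ms @ 16/5 + 406.78ms (4/5)
7. 2033.898ms @ 4 + 762.712ms (3/2)
8. 2796.61ms @ 11/2 + 254.237ms (1/2)
9. 3050.847ms @ 6 + 508.475ms (1)
10. 3559.322ms @ 7 + 508.475ms (1)
11. 4067.797ms @ 8 + 1016.949ms (2)
12. 5084.746ms @ 10 + 145.278ms (2/7)
13. 5230.024ms @ 72/7 + 145.278ms (2/7)
14. 5375.303ms @ 74/7 + 145.278ms (2/7)
15. 5520.581ms @ 76/7 + 145.278ms (2/7)
16. 5665.86ms @ 78/7 + 145.278ms (2/7)
17. 5811.138ms @ 80/7 + 145.278ms (2/7)
18. 5956.416ms @ 82/7 + 145.278ms (2/7)
19. 6101.695ms @ 12 + 1016.949ms (2)
20. 7118.644ms @ 14 + 1016.949ms (2)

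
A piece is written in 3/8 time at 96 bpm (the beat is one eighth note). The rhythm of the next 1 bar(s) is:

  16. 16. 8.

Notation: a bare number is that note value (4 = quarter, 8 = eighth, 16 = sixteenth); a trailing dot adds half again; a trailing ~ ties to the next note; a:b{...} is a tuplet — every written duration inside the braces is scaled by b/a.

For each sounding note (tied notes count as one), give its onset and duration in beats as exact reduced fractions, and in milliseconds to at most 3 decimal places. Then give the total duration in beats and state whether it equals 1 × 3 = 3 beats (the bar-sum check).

1) 0.0ms=0b +468.75ms=3/4b
2) 468.75ms=3/4b +468.75ms=3/4b
3) 937.5ms=3/2b +937.5ms=3/2b
Σ=3b of 3 (96bpm 3/8) — PASS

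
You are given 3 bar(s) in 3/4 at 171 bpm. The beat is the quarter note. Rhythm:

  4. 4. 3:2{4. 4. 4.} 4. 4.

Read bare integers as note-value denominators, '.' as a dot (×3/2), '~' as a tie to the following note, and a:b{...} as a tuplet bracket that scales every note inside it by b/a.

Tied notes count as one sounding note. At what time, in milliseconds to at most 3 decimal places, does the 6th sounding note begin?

1. 0.0ms @ 0 + 526.316ms (3/2)
2. 526.316ms @ 3/2 + 526.316ms (3/2)
3. 1052.632ms @ 3 + 350.877ms (1)
4. 1403.509ms @ 4 + 350.877ms (1)
5. 1754.386ms @ 5 + 350.877ms (1)
6. 2105.263ms @ 6 + 526.316ms (3/2)
7. 2631.579ms @ 15/2 + 526.316ms (3/2)

note 6 onset = 6b = 2105.263ms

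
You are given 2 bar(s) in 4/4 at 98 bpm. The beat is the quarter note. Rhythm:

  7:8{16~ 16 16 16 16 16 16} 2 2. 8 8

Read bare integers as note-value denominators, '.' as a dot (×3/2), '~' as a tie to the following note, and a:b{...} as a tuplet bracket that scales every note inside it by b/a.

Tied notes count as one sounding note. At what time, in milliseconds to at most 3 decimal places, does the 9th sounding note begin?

1. 0.0ms @ 0 + 349.854ms (4/7)
2. 349.854ms @ 4/7 + 174.927ms (2/7)
3. 524.781ms @ 6/7 + 174.927ms (2/7)
4. 699.708ms @ 8/7 + 174.927ms (2/7)
5. 874.636ms @ 10/7 + 174.927ms (2/7)
6. 1049.563ms @ 12/7 + 174.927ms (2/7)
7. 1224.49ms @ 2 + 1224.49ms (2)
8. 2448.98ms @ 4 + 1836.735ms (3)
9. 4285.714ms @ 7 + 306.122ms (1/2)
10. 4591.837ms @ 15/2 + 306.122ms (1/2)

note 9 onset = 7b = 4285.714ms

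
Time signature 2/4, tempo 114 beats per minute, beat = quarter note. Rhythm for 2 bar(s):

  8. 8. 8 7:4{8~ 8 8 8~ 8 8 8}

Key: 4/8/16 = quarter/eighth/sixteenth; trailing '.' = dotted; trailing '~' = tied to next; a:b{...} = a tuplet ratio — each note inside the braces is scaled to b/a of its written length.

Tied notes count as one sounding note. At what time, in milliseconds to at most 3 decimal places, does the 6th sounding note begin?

1. 0.0ms @ 0 + 394.737ms (3/4)
2. 394.737ms @ 3/4 + 394.737ms (3/4)
3. 789.474ms @ 3/2 + 263.158ms (1/2)
4. 1052.632ms @ 2 + 300.752ms (4/7)
5. 1353.383ms @ 18/7 + 150.376ms (2/7)
6. 1503.759ms @ 20/7 + 300.752ms (4/7)
7. 1804.511ms @ 24/7 + 150.376ms (2/7)
8. 1954.887ms @ 26/7 + 150.376ms (2/7)

note 6 onset = 20/7b = 1503.759ms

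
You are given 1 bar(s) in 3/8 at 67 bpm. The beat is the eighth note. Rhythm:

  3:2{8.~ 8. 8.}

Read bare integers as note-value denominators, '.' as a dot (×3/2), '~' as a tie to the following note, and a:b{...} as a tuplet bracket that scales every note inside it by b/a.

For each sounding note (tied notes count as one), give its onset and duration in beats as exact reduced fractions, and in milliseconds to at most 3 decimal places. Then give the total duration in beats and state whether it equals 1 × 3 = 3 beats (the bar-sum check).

1) 0.0ms=0b +1791.045ms=2b
2) 1791.045ms=2b +895.522ms=1b
Σ=3b of 3 (67bpm 3/8) — PASS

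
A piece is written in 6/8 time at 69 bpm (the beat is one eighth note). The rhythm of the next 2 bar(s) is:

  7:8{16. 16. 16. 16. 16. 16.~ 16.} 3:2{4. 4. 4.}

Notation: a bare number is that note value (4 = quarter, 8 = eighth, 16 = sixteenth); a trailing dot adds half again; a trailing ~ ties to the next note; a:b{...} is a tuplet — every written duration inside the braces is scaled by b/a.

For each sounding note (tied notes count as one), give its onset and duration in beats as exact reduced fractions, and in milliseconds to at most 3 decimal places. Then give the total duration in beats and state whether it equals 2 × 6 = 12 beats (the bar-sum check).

1) 0.0ms=0b +745.342ms=6/7b
2) 745.342ms=6/7b +745.342ms=6/7b
3) 1490.683ms=12/7b +745.342ms=6/7b
4) 2236.025ms=18/7b +745.342ms=6/7b
5) 2981.366ms=24/7b +745.342ms=6/7b
6) 3726.708ms=30/7b +1490.683ms=12/7b
7) 5217.391ms=6b +1739.13ms=2b
8) 6956.522ms=8b +1739.13ms=2b
9) 8695.652ms=10b +1739.13ms=2b
Σ=12b of 12 (69bpm 6/8) — PASS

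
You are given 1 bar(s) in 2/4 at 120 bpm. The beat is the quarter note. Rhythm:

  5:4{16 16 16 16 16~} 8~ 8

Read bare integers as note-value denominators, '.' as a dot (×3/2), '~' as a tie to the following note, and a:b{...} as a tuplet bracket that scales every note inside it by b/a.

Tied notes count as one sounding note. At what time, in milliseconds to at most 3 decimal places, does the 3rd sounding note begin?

note 3 onset = 2/5b = 200.0ms

1. 0.0ms @ 0 + 100.0ms (1/5)
2. 100.0ms @ 1/5 + 100.0ms (1/5)
3. 200.0ms @ 2/5 + 100.0ms (1/5)
4. 300.0ms @ 3/5 + 100.0ms (1/5)
5. 400.0ms @ 4/5 + 600.0ms (6/5)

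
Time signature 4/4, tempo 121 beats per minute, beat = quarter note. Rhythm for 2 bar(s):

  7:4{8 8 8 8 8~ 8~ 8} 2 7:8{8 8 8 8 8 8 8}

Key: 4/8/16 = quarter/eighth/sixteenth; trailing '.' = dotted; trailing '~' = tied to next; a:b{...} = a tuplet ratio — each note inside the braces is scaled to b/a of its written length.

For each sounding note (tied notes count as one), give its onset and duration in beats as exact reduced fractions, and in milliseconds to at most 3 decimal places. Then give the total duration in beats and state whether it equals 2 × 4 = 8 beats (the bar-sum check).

1) 0.0ms=0b +141.677ms=2/7b
2) 141.677ms=2/7b +141.677ms=2/7b
3) 283.353ms=4/7b +141.677ms=2/7b
4) 425.03ms=6/7b +141.677ms=2/7b
5) 566.706ms=8/7b +425.03ms=6/7b
6) 991.736ms=2b +991.736ms=2b
7) 1983.471ms=4b +283.353ms=4/7b
8) 2266.824ms=32/7b +283.353ms=4/7b
9) 2550.177ms=36/7b +283.353ms=4/7b
10) 2833.53ms=40/7b +283.353ms=4/7b
11) 3116.883ms=44/7b +283.353ms=4/7b
12) 3400.236ms=48/7b +283.353ms=4/7b
13) 3683.589ms=52/7b +283.353ms=4/7b
Σ=8b of 8 (121bpm 4/4) — PASS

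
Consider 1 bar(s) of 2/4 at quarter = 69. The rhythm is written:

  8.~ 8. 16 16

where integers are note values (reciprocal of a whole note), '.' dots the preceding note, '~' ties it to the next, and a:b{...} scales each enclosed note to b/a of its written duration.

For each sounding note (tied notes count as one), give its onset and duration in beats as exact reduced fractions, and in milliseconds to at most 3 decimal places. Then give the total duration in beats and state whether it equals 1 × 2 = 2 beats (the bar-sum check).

1) 0.0ms=0b +1304.348ms=3/2b
2) 1304.348ms=3/2b +217.391ms=1/4b
3) 1521.739ms=7/4b +217.391ms=1/4b
Σ=2b of 2 (69bpm 2/4) — PASS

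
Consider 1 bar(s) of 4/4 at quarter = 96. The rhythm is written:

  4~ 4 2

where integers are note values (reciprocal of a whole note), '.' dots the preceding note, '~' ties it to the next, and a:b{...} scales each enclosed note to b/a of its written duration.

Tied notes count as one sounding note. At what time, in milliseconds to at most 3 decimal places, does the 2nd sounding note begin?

1. 0.0ms @ 0 + 1250.0ms (2)
2. 1250.0ms @ 2 + 1250.0ms (2)

note 2 onset = 2b = 1250.0ms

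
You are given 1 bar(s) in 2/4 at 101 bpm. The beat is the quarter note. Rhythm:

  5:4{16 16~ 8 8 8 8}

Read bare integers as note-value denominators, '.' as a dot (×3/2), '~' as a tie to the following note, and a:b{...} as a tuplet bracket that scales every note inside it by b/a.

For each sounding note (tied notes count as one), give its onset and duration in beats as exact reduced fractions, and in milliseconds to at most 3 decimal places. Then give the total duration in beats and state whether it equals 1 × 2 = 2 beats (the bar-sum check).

1) 0.0ms=0b +118.812ms=1/5b
2) 118.812ms=1/5b +356.436ms=3/5b
3) 475.248ms=4/5b +237.624ms=2/5b
4) 712.871ms=6/5b +237.624ms=2/5b
5) 950.495ms=8/5b +237.624ms=2/5b
Σ=2b of 2 (101bpm 2/4) — PASS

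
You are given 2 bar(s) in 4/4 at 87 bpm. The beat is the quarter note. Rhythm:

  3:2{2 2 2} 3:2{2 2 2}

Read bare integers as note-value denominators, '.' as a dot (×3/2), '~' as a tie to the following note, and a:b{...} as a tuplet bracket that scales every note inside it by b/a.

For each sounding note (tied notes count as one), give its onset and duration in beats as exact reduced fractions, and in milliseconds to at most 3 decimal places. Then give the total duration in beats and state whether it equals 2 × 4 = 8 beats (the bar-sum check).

1) 0.0ms=0b +919.54ms=4/3b
2) 919.54ms=4/3b +919.54ms=4/3b
3) 1839.08ms=8/3b +919.54ms=4/3b
4) 2758.621ms=4b +919.54ms=4/3b
5) 3678.161ms=16/3b +919.54ms=4/3b
6) 4597.701ms=20/3b +919.54ms=4/3b
Σ=8b of 8 (87bpm 4/4) — PASS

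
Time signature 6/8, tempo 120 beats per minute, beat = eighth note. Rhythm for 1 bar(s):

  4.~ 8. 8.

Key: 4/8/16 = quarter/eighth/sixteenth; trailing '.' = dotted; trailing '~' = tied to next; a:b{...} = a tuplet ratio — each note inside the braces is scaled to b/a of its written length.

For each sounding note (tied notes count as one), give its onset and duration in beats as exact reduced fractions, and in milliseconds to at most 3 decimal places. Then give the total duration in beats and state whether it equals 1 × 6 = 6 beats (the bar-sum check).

1) 0.0ms=0b +2250.0ms=9/2b
2) 2250.0ms=9/2b +750.0ms=3/2b
Σ=6b of 6 (120bpm 6/8) — PASS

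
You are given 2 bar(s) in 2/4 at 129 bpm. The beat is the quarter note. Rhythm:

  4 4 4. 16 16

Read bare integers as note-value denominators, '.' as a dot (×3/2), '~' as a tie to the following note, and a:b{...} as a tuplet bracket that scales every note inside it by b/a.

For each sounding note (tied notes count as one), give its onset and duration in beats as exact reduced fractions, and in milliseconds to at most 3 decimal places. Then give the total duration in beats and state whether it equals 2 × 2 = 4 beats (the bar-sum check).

1) 0.0ms=0b +465.116ms=1b
2) 465.116ms=1b +465.116ms=1b
3) 930.233ms=2b +697.674ms=3/2b
4) 1627.907ms=7/2b +116.279ms=1/4b
5) 1744.186ms=15/4b +116.279ms=1/4b
Σ=4b of 4 (129bpm 2/4) — PASS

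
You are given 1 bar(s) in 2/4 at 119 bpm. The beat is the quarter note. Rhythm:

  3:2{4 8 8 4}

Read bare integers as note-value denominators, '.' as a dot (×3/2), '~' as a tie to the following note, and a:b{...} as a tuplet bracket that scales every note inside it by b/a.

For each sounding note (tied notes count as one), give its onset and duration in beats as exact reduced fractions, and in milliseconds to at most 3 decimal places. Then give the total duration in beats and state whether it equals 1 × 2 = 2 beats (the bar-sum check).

1) 0.0ms=0b +336.134ms=2/3b
2) 336.134ms=2/3b +168.067ms=1/3b
3) 504.202ms=1b +168.067ms=1/3b
4) 672.269ms=4/3b +336.134ms=2/3b
Σ=2b of 2 (119bpm 2/4) — PASS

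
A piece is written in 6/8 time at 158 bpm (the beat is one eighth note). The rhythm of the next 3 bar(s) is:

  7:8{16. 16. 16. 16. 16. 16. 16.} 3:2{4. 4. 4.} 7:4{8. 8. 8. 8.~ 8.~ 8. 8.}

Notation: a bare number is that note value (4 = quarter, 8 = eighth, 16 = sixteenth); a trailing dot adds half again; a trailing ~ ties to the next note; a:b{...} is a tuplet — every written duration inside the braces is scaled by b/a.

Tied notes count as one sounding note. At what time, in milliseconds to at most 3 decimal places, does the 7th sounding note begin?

1. 0.0ms @ 0 + 325.497ms (6/7)
2. 325.497ms @ 6/7 + 325.497ms (6/7)
3. 650.995ms @ 12/7 + 325.497ms (6/7)
4. 976.492ms @ 18/7 + 325.497ms (6/7)
5. 1301.989ms @ 24/7 + 325.497ms (6/7)
6. 1627.486ms @ 30/7 + 325.497ms (6/7)
7. 1952.984ms @ 36/7 + 325.497ms (6/7)
8. 2278.481ms @ 6 + 759.494ms (2)
9. 3037.975ms @ 8 + 759.494ms (2)
10. 3797.468ms @ 10 + 759.494ms (2)
11. 4556.962ms @ 12 + 325.497ms (6/7)
12. 4882.459ms @ 90/7 + 325.497ms (6/7)
13. 5207.957ms @ 96/7 + 325.497ms (6/7)
14. 5533.454ms @ 102/7 + 976.492ms (18/7)
15. 6509.946ms @ 120/7 + 325.497ms (6/7)

note 7 onset = 36/7b = 1952.984ms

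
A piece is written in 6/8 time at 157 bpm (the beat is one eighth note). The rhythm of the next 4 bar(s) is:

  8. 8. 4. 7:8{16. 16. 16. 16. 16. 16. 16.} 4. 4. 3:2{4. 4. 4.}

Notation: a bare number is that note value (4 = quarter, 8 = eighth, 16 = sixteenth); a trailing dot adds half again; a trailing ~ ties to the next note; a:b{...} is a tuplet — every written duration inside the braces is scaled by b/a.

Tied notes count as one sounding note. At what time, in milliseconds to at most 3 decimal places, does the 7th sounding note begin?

1. 0.0ms @ 0 + 573.248ms (3/2)
2. 573.248ms @ 3/2 + 573.248ms (3/2)
3. 1146.497ms @ 3 + 1146.497ms (3)
4. 2292.994ms @ 6 + 327.571ms (6/7)
5. 2620.564ms @ 48/7 + 327.571ms (6/7)
6. 2948.135ms @ 54/7 + 327.571ms (6/7)
7. 3275.705ms @ 60/7 + 327.571ms (6/7)
8. 3603.276ms @ 66/7 + 327.571ms (6/7)
9. 3930.846ms @ 72/7 + 327.571ms (6/7)
10. 4258.417ms @ 78/7 + 327.571ms (6/7)
11. 4585.987ms @ 12 + 1146.497ms (3)
12. 5732.484ms @ 15 + 1146.497ms (3)
13. 6878.981ms @ 18 + 764.331ms (2)
14. 7643.312ms @ 20 + 764.331ms (2)
15. 8407.643ms @ 22 + 764.331ms (2)

note 7 onset = 60/7b = 3275.705ms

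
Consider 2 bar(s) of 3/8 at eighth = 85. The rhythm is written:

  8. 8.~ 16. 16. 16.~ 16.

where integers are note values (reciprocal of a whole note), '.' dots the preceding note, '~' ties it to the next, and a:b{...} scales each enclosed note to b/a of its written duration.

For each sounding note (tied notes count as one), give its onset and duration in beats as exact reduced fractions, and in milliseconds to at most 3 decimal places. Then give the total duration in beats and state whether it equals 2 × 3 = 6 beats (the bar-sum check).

1) 0.0ms=0b +1058.824ms=3/2b
2) 1058.824ms=3/2b +1588.235ms=9/4b
3) 2647.059ms=15/4b +529.412ms=3/4b
4) 3176.471ms=9/2b +1058.824ms=3/2b
Σ=6b of 6 (85bpm 3/8) — PASS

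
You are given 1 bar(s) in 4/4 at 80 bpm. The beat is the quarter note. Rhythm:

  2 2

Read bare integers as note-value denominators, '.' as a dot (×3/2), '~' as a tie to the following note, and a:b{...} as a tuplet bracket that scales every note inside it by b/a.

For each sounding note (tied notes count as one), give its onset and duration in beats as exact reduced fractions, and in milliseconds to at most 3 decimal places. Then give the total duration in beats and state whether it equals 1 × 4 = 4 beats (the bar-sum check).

1) 0.0ms=0b +1500.0ms=2b
2) 1500.0ms=2b +1500.0ms=2b
Σ=4b of 4 (80bpm 4/4) — PASS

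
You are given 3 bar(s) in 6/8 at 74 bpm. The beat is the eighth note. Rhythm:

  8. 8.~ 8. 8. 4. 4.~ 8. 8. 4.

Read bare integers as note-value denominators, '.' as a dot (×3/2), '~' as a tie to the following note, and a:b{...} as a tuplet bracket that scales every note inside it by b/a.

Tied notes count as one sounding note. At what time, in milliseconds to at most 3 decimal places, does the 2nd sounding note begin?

note 2 onset = 3/2b = 1216.216ms

1. 0.0ms @ 0 + 1216.216ms (3/2)
2. 1216.216ms @ 3/2 + 2432.432ms (3)
3. 3648.649ms @ 9/2 + 1216.216ms (3/2)
4. 4864.865ms @ 6 + 2432.432ms (3)
5. 7297.297ms @ 9 + 3648.649ms (9/2)
6. 10945.946ms @ 27/2 + 1216.216ms (3/2)
7. 12162.162ms @ 15 + 2432.432ms (3)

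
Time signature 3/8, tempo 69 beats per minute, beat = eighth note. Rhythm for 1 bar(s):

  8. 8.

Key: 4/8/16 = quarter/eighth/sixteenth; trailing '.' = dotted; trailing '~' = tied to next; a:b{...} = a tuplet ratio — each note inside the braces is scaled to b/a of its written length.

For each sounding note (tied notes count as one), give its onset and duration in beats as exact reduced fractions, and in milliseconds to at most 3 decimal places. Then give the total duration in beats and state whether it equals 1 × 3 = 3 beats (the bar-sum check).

1) 0.0ms=0b +1304.348ms=3/2b
2) 1304.348ms=3/2b +1304.348ms=3/2b
Σ=3b of 3 (69bpm 3/8) — PASS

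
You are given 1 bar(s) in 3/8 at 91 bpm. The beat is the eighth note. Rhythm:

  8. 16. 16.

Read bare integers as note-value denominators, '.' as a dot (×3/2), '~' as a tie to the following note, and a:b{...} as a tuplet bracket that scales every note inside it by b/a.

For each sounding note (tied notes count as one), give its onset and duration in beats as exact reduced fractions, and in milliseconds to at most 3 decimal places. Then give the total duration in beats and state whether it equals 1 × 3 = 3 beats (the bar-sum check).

1) 0.0ms=0b +989.011ms=3/2b
2) 989.011ms=3/2b +494.505ms=3/4b
3) 1483.516ms=9/4b +494.505ms=3/4b
Σ=3b of 3 (91bpm 3/8) — PASS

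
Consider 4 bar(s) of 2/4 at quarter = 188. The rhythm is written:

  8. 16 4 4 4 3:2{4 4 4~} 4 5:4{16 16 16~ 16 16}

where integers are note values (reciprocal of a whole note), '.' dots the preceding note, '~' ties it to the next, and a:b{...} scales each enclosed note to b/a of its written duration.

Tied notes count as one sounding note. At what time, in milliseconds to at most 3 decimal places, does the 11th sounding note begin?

1. 0.0ms @ 0 + 239.362ms (3/4)
2. 239.362ms @ 3/4 + 79.787ms (1/4)
3. 319.149ms @ 1 + 319.149ms (1)
4. 638.298ms @ 2 + 319.149ms (1)
5. 957.447ms @ 3 + 319.149ms (1)
6. 1276.596ms @ 4 + 212.766ms (2/3)
7. 1489.362ms @ 14/3 + 212.766ms (2/3)
8. 1702.128ms @ 16/3 + 531.915ms (5/3)
9. 2234.043ms @ 7 + 63.83ms (1/5)
10. 2297.872ms @ 36/5 + 63.83ms (1/5)
11. 2361.702ms @ 37/5 + 127.66ms (2/5)
12. 2489.362ms @ 39/5 + 63.83ms (1/5)

note 11 onset = 37/5b = 2361.702ms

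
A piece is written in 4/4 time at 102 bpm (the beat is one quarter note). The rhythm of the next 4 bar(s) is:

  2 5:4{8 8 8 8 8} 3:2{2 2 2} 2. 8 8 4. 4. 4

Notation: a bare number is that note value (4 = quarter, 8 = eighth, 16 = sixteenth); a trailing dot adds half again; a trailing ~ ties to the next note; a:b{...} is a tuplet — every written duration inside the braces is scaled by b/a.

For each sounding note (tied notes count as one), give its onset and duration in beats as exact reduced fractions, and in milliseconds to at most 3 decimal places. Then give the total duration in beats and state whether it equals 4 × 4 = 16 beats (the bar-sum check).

1) 0.0ms=0b +1176.471ms=2b
2) 1176.471ms=2b +235.294ms=2/5b
3) 1411.765ms=12/5b +235.294ms=2/5b
4) 1647.059ms=14/5b +235.294ms=2/5b
5) 1882.353ms=16/5b +235.294ms=2/5b
6) 2117.647ms=18/5b +235.294ms=2/5b
7) 2352.941ms=4b +784.314ms=4/3b
8) 3137.255ms=16/3b +784.314ms=4/3b
9) 3921.569ms=20/3b +784.314ms=4/3b
10) 4705.882ms=8b +1764.706ms=3b
11) 6470.588ms=11b +294.118ms=1/2b
12) 6764.706ms=23/2b +294.118ms=1/2b
13) 7058.824ms=12b +882.353ms=3/2b
14) 7941.176ms=27/2b +882.353ms=3/2b
15) 8823.529ms=15b +588.235ms=1b
Σ=16b of 16 (102bpm 4/4) — PASS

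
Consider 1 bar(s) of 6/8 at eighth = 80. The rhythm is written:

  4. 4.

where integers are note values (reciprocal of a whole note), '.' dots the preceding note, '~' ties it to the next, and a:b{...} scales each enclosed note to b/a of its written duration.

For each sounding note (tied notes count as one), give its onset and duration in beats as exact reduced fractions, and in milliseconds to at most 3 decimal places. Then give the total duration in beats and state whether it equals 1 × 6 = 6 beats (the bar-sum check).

1) 0.0ms=0b +2250.0ms=3b
2) 2250.0ms=3b +2250.0ms=3b
Σ=6b of 6 (80bpm 6/8) — PASS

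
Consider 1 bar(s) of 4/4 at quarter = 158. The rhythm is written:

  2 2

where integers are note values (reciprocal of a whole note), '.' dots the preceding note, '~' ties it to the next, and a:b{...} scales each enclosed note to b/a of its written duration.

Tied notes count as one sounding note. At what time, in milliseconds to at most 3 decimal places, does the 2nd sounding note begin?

1. 0.0ms @ 0 + 759.494ms (2)
2. 759.494ms @ 2 + 759.494ms (2)

note 2 onset = 2b = 759.494ms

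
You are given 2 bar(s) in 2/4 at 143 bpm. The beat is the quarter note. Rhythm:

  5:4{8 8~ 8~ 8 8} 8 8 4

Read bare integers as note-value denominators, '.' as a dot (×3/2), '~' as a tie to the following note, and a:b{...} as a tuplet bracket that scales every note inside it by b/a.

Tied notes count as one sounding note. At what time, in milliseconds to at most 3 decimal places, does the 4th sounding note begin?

1. 0.0ms @ 0 + 167.832ms (2/5)
2. 167.832ms @ 2/5 + 503.497ms (6/5)
3. 671.329ms @ 8/5 + 167.832ms (2/5)
4. 839.161ms @ 2 + 209.79ms (1/2)
5. 1048.951ms @ 5/2 + 209.79ms (1/2)
6. 1258.741ms @ 3 + 419.58ms (1)

note 4 onset = 2b = 839.161ms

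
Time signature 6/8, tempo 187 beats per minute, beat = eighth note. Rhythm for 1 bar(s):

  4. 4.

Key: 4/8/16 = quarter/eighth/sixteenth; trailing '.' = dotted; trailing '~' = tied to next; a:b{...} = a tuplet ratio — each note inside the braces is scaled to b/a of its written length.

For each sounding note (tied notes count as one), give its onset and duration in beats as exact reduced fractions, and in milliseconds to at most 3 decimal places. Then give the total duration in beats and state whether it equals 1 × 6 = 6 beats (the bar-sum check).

1) 0.0ms=0b +962.567ms=3b
2) 962.567ms=3b +962.567ms=3b
Σ=6b of 6 (187bpm 6/8) — PASS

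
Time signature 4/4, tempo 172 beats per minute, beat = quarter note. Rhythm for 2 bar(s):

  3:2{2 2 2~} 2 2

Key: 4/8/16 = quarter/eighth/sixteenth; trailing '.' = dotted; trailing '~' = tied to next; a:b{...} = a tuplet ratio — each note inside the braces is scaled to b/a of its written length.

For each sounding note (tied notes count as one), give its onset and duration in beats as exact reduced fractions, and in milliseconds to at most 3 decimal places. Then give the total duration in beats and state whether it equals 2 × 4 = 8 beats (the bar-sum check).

1) 0.0ms=0b +465.116ms=4/3b
2) 465.116ms=4/3b +465.116ms=4/3b
3) 930.233ms=8/3b +1162.791ms=10/3b
4) 2093.023ms=6b +697.674ms=2b
Σ=8b of 8 (172bpm 4/4) — PASS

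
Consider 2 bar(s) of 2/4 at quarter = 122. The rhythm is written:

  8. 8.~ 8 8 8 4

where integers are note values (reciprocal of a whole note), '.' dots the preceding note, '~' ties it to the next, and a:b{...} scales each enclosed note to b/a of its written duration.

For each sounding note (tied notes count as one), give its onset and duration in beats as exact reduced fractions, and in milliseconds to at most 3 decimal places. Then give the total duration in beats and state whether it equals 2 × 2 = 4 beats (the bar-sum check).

1) 0.0ms=0b +368.852ms=3/4b
2) 368.852ms=3/4b +614.754ms=5/4b
3) 983.607ms=2b +245.902ms=1/2b
4) 1229.508ms=5/2b +245.902ms=1/2b
5) 1475.41ms=3b +491.803ms=1b
Σ=4b of 4 (122bpm 2/4) — PASS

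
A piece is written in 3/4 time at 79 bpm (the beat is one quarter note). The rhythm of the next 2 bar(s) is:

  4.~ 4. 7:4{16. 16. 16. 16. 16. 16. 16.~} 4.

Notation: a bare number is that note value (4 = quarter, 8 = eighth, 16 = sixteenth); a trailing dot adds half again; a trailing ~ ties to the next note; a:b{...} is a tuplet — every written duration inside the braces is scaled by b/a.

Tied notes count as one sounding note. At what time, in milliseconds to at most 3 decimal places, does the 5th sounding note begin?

1. 0.0ms @ 0 + 2278.481ms (3)
2. 2278.481ms @ 3 + 162.749ms (3/14)
3. 2441.23ms @ 45/14 + 162.749ms (3/14)
4. 2603.978ms @ 24/7 + 162.749ms (3/14)
5. 2766.727ms @ 51/14 + 162.749ms (3/14)
6. 2929.476ms @ 27/7 + 162.749ms (3/14)
7. 3092.224ms @ 57/14 + 162.749ms (3/14)
8. 3254.973ms @ 30/7 + 1301.989ms (12/7)

note 5 onset = 51/14b = 2766.727ms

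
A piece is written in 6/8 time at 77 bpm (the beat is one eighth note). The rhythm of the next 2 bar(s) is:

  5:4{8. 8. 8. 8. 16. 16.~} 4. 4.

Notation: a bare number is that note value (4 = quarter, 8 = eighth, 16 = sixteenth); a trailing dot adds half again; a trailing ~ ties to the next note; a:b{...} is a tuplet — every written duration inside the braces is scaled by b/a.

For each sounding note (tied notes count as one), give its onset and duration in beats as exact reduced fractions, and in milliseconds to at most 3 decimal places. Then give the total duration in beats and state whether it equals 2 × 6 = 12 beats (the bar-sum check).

1) 0.0ms=0b +935.065ms=6/5b
2) 935.065ms=6/5b +935.065ms=6/5b
3) 1870.13ms=12/5b +935.065ms=6/5b
4) 2805.195ms=18/5b +935.065ms=6/5b
5) 3740.26ms=24/5b +467.532ms=3/5b
6) 4207.792ms=27/5b +2805.195ms=18/5b
7) 7012.987ms=9b +2337.662ms=3b
Σ=12b of 12 (77bpm 6/8) — PASS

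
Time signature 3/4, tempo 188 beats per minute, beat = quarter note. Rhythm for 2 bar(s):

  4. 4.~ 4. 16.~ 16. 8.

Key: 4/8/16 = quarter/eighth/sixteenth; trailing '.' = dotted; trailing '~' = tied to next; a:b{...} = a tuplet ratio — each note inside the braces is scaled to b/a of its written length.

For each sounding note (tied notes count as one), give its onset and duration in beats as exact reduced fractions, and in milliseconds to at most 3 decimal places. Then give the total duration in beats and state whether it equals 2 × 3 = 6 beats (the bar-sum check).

1) 0.0ms=0b +478.723ms=3/2b
2) 478.723ms=3/2b +957.447ms=3b
3) 1436.17ms=9/2b +239.362ms=3/4b
4) 1675.532ms=21/4b +239.362ms=3/4b
Σ=6b of 6 (188bpm 3/4) — PASS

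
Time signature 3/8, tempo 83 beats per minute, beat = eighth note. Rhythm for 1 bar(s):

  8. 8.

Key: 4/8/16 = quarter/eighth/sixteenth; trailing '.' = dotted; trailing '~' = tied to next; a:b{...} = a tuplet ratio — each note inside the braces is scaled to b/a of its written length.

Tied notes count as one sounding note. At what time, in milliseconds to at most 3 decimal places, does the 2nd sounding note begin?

note 2 onset = 3/2b = 1084.337ms

1. 0.0ms @ 0 + 1084.337ms (3/2)
2. 1084.337ms @ 3/2 + 1084.337ms (3/2)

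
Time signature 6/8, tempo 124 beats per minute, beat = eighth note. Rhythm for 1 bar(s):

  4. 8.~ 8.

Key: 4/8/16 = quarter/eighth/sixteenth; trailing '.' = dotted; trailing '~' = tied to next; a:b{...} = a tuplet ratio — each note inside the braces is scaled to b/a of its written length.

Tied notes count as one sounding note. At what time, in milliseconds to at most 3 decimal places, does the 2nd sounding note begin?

1. 0.0ms @ 0 + 1451.613ms (3)
2. 1451.613ms @ 3 + 1451.613ms (3)

note 2 onset = 3b = 1451.613ms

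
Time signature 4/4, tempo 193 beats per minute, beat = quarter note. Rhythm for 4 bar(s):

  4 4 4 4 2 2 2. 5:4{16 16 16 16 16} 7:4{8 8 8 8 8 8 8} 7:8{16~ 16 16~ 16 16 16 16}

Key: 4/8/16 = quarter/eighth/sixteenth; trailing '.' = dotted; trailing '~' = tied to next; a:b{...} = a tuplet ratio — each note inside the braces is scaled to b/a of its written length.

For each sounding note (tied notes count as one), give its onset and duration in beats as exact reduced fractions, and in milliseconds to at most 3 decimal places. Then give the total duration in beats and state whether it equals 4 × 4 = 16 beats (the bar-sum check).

1) 0.0ms=0b +310.881ms=1b
2) 310.881ms=1b +310.881ms=1b
3) 621.762ms=2b +310.881ms=1b
4) 932.642ms=3b +310.881ms=1b
5) 1243.523ms=4b +621.762ms=2b
6) 1865.285ms=6b +621.762ms=2b
7) 2487.047ms=8b +932.642ms=3b
8) 3419.689ms=11b +62.176ms=1/5b
9) 3481.865ms=56/5b +62.176ms=1/5b
10) 3544.041ms=57/5b +62.176ms=1/5b
11) 3606.218ms=58/5b +62.176ms=1/5b
12) 3668.394ms=59/5b +62.176ms=1/5b
13) 3730.57ms=12b +88.823ms=2/7b
14) 3819.393ms=86/7b +88.823ms=2/7b
15) 3908.216ms=88/7b +88.823ms=2/7b
16) 3997.039ms=90/7b +88.823ms=2/7b
17) 4085.862ms=92/7b +88.823ms=2/7b
18) 4174.685ms=94/7b +88.823ms=2/7b
19) 4263.509ms=96/7b +88.823ms=2/7b
20) 4352.332ms=14b +177.646ms=4/7b
21) 4529.978ms=102/7b +177.646ms=4/7b
22) 4707.624ms=106/7b +88.823ms=2/7b
23) 4796.447ms=108/7b +88.823ms=2/7b
24) 4885.27ms=110/7b +88.823ms=2/7b
Σ=16b of 16 (193bpm 4/4) — PASS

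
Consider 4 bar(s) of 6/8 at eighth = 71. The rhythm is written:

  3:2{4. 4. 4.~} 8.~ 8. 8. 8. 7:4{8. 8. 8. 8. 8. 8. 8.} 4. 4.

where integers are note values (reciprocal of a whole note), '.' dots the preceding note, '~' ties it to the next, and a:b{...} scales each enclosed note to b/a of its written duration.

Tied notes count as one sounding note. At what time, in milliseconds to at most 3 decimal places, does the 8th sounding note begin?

note 8 onset = 96/7b = 11589.537ms

1. 0.0ms @ 0 + 1690.141ms (2)
2. 1690.141ms @ 2 + 1690.141ms (2)
3. 3380.282ms @ 4 + 4225.352ms (5)
4. 7605.634ms @ 9 + 1267.606ms (3/2)
5. 8873.239ms @ 21/2 + 1267.606ms (3/2)
6. 10140.845ms @ 12 + 724.346ms (6/7)
7. 10865.191ms @ 90/7 + 724.346ms (6/7)
8. 11589.537ms @ 96/7 + 724.346ms (6/7)
9. 12313.883ms @ 102/7 + 724.346ms (6/7)
10. 13038.229ms @ 108/7 + 724.346ms (6/7)
11. 13762.575ms @ 114/7 + 724.346ms (6/7)
12. 14486.922ms @ 120/7 + 724.346ms (6/7)
13. 15211.268ms @ 18 + 2535.211ms (3)
14. 17746.479ms @ 21 + 2535.211ms (3)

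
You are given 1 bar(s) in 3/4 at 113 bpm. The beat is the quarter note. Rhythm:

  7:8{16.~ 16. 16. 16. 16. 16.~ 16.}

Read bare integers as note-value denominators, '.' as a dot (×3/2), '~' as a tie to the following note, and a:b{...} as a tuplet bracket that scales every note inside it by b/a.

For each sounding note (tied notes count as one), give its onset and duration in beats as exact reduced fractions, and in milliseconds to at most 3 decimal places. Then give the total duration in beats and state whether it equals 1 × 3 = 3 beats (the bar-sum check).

1) 0.0ms=0b +455.12ms=6/7b
2) 455.12ms=6/7b +227.56ms=3/7b
3) 682.68ms=9/7b +227.56ms=3/7b
4) 910.24ms=12/7b +227.56ms=3/7b
5) 1137.8ms=15/7b +455.12ms=6/7b
Σ=3b of 3 (113bpm 3/4) — PASS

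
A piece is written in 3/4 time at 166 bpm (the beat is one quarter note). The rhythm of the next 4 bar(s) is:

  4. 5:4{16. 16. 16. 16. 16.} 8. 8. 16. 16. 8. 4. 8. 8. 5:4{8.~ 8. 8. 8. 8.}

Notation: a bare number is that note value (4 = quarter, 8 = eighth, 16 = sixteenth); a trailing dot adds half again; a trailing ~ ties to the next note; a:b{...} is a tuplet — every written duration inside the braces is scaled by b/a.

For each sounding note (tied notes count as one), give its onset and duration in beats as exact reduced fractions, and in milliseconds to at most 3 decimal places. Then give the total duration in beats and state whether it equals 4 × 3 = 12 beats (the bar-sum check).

1) 0.0ms=0b +542.169ms=3/2b
2) 542.169ms=3/2b +108.434ms=3/10b
3) 650.602ms=9/5b +108.434ms=3/10b
4) 759.036ms=21/10b +108.434ms=3/10b
5) 867.47ms=12/5b +108.434ms=3/10b
6) 975.904ms=27/10b +108.434ms=3/10b
7) 1084.337ms=3b +271.084ms=3/4b
8) 1355.422ms=15/4b +271.084ms=3/4b
9) 1626.506ms=9/2b +135.542ms=3/8b
10) 1762.048ms=39/8b +135.542ms=3/8b
11) 1897.59ms=21/4b +271.084ms=3/4b
12) 2168.675ms=6b +542.169ms=3/2b
13) 2710.843ms=15/2b +271.084ms=3/4b
14) 2981.928ms=33/4b +271.084ms=3/4b
15) 3253.012ms=9b +433.735ms=6/5b
16) 3686.747ms=51/5b +216.867ms=3/5b
17) 3903.614ms=54/5b +216.867ms=3/5b
18) 4120.482ms=57/5b +216.867ms=3/5b
Σ=12b of 12 (166bpm 3/4) — PASS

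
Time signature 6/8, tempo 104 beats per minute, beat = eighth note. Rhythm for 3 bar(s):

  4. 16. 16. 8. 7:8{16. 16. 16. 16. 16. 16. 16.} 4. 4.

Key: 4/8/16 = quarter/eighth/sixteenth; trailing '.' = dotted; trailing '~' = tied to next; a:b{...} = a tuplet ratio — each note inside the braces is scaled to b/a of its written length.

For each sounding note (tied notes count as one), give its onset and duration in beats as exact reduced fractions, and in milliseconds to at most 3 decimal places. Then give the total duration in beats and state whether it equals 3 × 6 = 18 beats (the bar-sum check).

1) 0.0ms=0b +1730.769ms=3b
2) 1730.769ms=3b +432.692ms=3/4b
3) 2163.462ms=15/4b +432.692ms=3/4b
4) 2596.154ms=9/2b +865.385ms=3/2b
5) 3461.538ms=6b +494.505ms=6/7b
6) 3956.044ms=48/7b +494.505ms=6/7b
7) 4450.549ms=54/7b +494.505ms=6/7b
8) 4945.055ms=60/7b +494.505ms=6/7b
9) 5439.56ms=66/7b +494.505ms=6/7b
10) 5934.066ms=72/7b +494.505ms=6/7b
11) 6428.571ms=78/7b +494.505ms=6/7b
12) 6923.077ms=12b +1730.769ms=3b
13) 8653.846ms=15b +1730.769ms=3b
Σ=18b of 18 (104bpm 6/8) — PASS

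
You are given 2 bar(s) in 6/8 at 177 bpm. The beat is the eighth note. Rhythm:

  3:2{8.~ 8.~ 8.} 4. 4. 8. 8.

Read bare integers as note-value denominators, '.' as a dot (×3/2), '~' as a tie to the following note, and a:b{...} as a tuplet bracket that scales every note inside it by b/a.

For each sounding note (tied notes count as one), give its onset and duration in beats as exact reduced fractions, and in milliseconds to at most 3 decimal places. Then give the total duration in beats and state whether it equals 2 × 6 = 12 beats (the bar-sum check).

1) 0.0ms=0b +1016.949ms=3b
2) 1016.949ms=3b +1016.949ms=3b
3) 2033.898ms=6b +1016.949ms=3b
4) 3050.847ms=9b +508.475ms=3/2b
5) 3559.322ms=21/2b +508.475ms=3/2b
Σ=12b of 12 (177bpm 6/8) — PASS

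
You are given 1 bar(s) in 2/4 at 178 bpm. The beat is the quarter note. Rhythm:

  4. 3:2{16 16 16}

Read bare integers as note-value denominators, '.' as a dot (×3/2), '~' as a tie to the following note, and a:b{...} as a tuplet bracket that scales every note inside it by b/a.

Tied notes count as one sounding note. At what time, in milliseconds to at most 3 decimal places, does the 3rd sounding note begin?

1. 0.0ms @ 0 + 505.618ms (3/2)
2. 505.618ms @ 3/2 + 56.18ms (1/6)
3. 561.798ms @ 5/3 + 56.18ms (1/6)
4. 617.978ms @ 11/6 + 56.18ms (1/6)

note 3 onset = 5/3b = 561.798ms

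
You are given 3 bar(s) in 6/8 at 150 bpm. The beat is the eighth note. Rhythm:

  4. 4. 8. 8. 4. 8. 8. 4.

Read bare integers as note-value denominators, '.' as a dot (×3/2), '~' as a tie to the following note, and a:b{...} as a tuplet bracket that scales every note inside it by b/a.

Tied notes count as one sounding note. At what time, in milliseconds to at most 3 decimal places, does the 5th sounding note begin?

note 5 onset = 9b = 3600.0ms

1. 0.0ms @ 0 + 1200.0ms (3)
2. 1200.0ms @ 3 + 1200.0ms (3)
3. 2400.0ms @ 6 + 600.0ms (3/2)
4. 3000.0ms @ 15/2 + 600.0ms (3/2)
5. 3600.0ms @ 9 + 1200.0ms (3)
6. 4800.0ms @ 12 + 600.0ms (3/2)
7. 5400.0ms @ 27/2 + 600.0ms (3/2)
8. 6000.0ms @ 15 + 1200.0ms (3)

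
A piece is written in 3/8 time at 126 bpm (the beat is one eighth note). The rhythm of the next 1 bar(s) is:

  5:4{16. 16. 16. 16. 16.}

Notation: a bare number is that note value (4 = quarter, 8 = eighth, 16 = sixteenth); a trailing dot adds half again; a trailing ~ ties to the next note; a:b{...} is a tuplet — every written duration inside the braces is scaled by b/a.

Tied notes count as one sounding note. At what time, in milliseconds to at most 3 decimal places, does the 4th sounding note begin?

note 4 onset = 9/5b = 857.143ms

1. 0.0ms @ 0 + 285.714ms (3/5)
2. 285.714ms @ 3/5 + 285.714ms (3/5)
3. 571.429ms @ 6/5 + 285.714ms (3/5)
4. 857.143ms @ 9/5 + 285.714ms (3/5)
5. 1142.857ms @ 12/5 + 285.714ms (3/5)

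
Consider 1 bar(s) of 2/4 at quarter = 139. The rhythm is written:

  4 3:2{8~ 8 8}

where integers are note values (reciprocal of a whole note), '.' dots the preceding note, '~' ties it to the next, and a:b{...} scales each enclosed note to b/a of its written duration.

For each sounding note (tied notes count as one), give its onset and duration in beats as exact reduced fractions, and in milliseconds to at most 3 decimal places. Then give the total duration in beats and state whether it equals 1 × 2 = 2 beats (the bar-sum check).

1) 0.0ms=0b +431.655ms=1b
2) 431.655ms=1b +287.77ms=2/3b
3) 719.424ms=5/3b +143.885ms=1/3b
Σ=2b of 2 (139bpm 2/4) — PASS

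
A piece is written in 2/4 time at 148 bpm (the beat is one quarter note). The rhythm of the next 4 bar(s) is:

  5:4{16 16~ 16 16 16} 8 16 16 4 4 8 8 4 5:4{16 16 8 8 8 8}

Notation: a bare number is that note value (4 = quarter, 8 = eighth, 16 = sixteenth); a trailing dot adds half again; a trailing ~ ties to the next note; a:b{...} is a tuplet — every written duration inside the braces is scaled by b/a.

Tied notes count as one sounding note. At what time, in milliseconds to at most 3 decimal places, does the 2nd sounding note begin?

note 2 onset = 1/5b = 81.081ms

1. 0.0ms @ 0 + 81.081ms (1/5)
2. 81.081ms @ 1/5 + 162.162ms (2/5)
3. 243.243ms @ 3/5 + 81.081ms (1/5)
4. 324.324ms @ 4/5 + 81.081ms (1/5)
5. 405.405ms @ 1 + 202.703ms (1/2)
6. 608.108ms @ 3/2 + 101.351ms (1/4)
7. 709.459ms @ 7/4 + 101.351ms (1/4)
8. 810.811ms @ 2 + 405.405ms (1)
9. 1216.216ms @ 3 + 405.405ms (1)
10. 1621.622ms @ 4 + 202.703ms (1/2)
11. 1824.324ms @ 9/2 + 202.703ms (1/2)
12. 2027.027ms @ 5 + 405.405ms (1)
13. 2432.432ms @ 6 + 81.081ms (1/5)
14. 2513.514ms @ 31/5 + 81.081ms (1/5)
15. 2594.595ms @ 32/5 + 162.162ms (2/5)
16. 2756.757ms @ 34/5 + 162.162ms (2/5)
17. 2918.919ms @ 36/5 + 162.162ms (2/5)
18. 3081.081ms @ 38/5 + 162.162ms (2/5)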